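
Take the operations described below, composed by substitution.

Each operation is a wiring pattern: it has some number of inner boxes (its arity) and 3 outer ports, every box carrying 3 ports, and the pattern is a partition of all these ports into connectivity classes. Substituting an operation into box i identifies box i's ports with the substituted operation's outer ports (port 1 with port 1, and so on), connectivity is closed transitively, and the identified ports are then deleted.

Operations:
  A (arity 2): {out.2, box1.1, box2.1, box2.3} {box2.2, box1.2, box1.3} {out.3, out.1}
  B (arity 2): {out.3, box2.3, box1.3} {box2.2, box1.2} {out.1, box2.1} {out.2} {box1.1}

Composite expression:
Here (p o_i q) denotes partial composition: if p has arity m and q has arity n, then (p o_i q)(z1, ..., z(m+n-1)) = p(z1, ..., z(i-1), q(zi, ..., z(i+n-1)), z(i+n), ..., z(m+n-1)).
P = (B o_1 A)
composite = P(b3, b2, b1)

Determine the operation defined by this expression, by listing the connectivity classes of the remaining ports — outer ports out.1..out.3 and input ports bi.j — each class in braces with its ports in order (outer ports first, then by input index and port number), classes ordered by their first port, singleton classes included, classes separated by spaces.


{out.1, b1.1} {out.2} {out.3, b1.3} {b1.2, b2.1, b2.3, b3.1} {b2.2, b3.2, b3.3}

After gluing at B, chains via deleted ports link the b-ports.
stage A: inputs (b3, b2), connectivity {out.1, out.3} {out.2, b2.1, b2.3, b3.1} {b2.2, b3.2, b3.3}, out.j its boundary
stage B: inputs (b3, b2, b1), connectivity {out.1, b1.1} {out.2} {out.3, b1.3} {b1.2, b2.1, b2.3, b3.1} {b2.2, b3.2, b3.3}, out.j its boundary


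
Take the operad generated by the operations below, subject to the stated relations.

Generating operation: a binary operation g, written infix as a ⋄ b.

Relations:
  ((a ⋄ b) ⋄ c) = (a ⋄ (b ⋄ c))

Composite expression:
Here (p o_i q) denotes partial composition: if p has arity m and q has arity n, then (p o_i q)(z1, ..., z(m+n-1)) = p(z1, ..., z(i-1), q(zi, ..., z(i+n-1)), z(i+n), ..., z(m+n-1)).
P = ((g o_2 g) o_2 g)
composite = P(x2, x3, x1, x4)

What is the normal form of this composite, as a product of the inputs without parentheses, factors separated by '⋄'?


x2 ⋄ x3 ⋄ x1 ⋄ x4

Key point: g is associative — brackets drop, the x-order remains.
(x3 ⋄ x1) spells out as x3 ⋄ x1
((x3 ⋄ x1) ⋄ x4) spells out as x3 ⋄ x1 ⋄ x4
(x2 ⋄ ((x3 ⋄ x1) ⋄ x4)) spells out as x2 ⋄ x3 ⋄ x1 ⋄ x4


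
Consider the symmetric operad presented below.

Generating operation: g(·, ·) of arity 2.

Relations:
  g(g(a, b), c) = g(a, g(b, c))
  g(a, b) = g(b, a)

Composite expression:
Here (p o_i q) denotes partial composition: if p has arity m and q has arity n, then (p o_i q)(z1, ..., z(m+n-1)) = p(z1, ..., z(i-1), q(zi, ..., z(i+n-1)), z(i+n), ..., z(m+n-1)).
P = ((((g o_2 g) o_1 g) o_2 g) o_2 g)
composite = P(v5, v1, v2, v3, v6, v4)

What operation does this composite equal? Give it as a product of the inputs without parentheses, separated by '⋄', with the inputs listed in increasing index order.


v1 ⋄ v2 ⋄ v3 ⋄ v4 ⋄ v5 ⋄ v6

Both nesting and order wash out for g; what remains is which v's occur.
g(v1, v2) spells out as v1 ⋄ v2
g(g(v1, v2), v3) spells out as v1 ⋄ v2 ⋄ v3
g(v5, g(g(v1, v2), v3)) spells out as v5 ⋄ v1 ⋄ v2 ⋄ v3
g(v6, v4) spells out as v6 ⋄ v4
g(g(v5, g(g(v1, v2), v3)), g(v6, v4)) spells out as v5 ⋄ v1 ⋄ v2 ⋄ v3 ⋄ v6 ⋄ v4
reordering the factors by index: v1 ⋄ v2 ⋄ v3 ⋄ v4 ⋄ v5 ⋄ v6


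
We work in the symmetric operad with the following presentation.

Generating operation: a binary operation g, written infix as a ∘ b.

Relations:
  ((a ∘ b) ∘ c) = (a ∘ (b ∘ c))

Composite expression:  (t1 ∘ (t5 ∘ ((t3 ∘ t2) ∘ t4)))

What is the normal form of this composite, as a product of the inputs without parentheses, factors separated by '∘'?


t1 ∘ t5 ∘ t3 ∘ t2 ∘ t4

Under associativity of g, the answer is the t's in reading order.
(t3 ∘ t2) collapses to t3 ∘ t2
((t3 ∘ t2) ∘ t4) collapses to t3 ∘ t2 ∘ t4
(t5 ∘ ((t3 ∘ t2) ∘ t4)) collapses to t5 ∘ t3 ∘ t2 ∘ t4
(t1 ∘ (t5 ∘ ((t3 ∘ t2) ∘ t4))) collapses to t1 ∘ t5 ∘ t3 ∘ t2 ∘ t4


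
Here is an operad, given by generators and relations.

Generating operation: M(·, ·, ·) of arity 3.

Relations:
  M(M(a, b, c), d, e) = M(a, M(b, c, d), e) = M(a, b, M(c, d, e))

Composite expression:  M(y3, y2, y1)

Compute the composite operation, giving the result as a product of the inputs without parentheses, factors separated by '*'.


y3 * y2 * y1

Associativity of M dissolves the nesting; only the y-input order survives.
M(y3, y2, y1) linearizes to y3 * y2 * y1


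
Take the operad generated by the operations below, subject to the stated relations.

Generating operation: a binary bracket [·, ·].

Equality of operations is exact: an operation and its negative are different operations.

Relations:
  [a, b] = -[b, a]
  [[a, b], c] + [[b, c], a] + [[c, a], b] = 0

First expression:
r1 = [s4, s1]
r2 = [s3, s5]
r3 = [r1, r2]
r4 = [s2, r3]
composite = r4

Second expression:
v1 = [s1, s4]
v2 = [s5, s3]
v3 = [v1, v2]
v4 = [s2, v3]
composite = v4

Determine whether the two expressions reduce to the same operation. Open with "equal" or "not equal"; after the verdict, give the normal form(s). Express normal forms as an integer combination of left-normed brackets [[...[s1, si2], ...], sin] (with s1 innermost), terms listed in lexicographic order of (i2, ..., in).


The first expression reduces to [[[[s1, s4], s3], s5], s2] - [[[[s1, s4], s5], s3], s2]
The second expression reduces to [[[[s1, s4], s3], s5], s2] - [[[[s1, s4], s5], s3], s2]
Both agree, so they are equal.

equal — both sides give [[[[s1, s4], s3], s5], s2] - [[[[s1, s4], s5], s3], s2]


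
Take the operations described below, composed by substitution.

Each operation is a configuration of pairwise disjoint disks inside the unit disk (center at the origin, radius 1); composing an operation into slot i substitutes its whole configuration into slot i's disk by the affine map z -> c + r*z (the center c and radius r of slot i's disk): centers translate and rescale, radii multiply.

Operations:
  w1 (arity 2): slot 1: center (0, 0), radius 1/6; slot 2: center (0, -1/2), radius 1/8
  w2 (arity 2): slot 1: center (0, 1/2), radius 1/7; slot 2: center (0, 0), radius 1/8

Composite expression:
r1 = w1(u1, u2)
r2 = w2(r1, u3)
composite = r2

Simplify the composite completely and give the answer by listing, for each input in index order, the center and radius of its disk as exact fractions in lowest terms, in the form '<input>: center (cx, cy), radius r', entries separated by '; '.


u1: center (0, 1/2), radius 1/42; u2: center (0, 3/7), radius 1/56; u3: center (0, 0), radius 1/8

Only the slot chain above each u matters under w2; compose those maps.
for u1, the 2-step affine chain lands on center (0, 1/2), radius 1/42
for u2, the 2-step affine chain lands on center (0, 3/7), radius 1/56
for u3, the 1-step affine chain lands on center (0, 0), radius 1/8


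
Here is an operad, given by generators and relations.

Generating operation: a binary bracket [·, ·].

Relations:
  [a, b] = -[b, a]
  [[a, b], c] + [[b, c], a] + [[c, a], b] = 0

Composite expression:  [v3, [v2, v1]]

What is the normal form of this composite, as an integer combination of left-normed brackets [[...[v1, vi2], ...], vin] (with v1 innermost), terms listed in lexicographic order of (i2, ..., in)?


Left-normed coefficients sit on the v1-initial expansion words.
Composite bracket: [v3, [v2, v1]]
Each bracket splits as ab - ba, giving 4 signed words (2^2 = 4).
Only words starting with v1 matter:
  the word v1v2v3 carries sign +1 and contributes +[[v1, v2], v3]

[[v1, v2], v3]


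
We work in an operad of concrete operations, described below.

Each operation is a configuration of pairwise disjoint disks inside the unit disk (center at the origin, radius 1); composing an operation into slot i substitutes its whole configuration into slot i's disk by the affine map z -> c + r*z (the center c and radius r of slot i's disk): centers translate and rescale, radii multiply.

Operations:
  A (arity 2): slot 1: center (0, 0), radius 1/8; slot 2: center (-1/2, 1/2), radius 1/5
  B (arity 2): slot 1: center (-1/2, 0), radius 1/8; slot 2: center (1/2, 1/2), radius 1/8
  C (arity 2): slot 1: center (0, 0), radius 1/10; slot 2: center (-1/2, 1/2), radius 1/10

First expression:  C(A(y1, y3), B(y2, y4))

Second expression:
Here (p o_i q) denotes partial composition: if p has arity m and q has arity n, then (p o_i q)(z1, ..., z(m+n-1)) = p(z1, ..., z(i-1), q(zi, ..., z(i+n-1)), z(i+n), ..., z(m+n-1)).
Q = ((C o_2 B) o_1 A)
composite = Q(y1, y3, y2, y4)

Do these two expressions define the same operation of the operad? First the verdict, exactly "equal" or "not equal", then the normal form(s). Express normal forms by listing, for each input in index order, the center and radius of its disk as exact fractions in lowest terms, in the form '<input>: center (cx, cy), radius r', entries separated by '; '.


The first expression, normalized: y1: center (0, 0), radius 1/80; y2: center (-11/20, 1/2), radius 1/80; y3: center (-1/20, 1/20), radius 1/50; y4: center (-9/20, 11/20), radius 1/80
The second expression, normalized: y1: center (0, 0), radius 1/80; y2: center (-11/20, 1/2), radius 1/80; y3: center (-1/20, 1/20), radius 1/50; y4: center (-9/20, 11/20), radius 1/80
The normal forms match — equal.

equal: each reduces to y1: center (0, 0), radius 1/80; y2: center (-11/20, 1/2), radius 1/80; y3: center (-1/20, 1/20), radius 1/50; y4: center (-9/20, 11/20), radius 1/80


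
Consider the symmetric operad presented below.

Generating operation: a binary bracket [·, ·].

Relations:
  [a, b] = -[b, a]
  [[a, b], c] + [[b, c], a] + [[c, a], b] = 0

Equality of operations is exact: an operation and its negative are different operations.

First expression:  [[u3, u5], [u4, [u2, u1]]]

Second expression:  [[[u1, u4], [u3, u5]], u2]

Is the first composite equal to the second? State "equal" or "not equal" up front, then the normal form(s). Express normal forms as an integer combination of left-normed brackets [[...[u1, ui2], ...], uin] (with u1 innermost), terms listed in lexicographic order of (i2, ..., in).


not equal; the first gives -[[[[u1, u2], u4], u3], u5] + [[[[u1, u2], u4], u5], u3] and the second [[[[u1, u4], u3], u5], u2] - [[[[u1, u4], u5], u3], u2]


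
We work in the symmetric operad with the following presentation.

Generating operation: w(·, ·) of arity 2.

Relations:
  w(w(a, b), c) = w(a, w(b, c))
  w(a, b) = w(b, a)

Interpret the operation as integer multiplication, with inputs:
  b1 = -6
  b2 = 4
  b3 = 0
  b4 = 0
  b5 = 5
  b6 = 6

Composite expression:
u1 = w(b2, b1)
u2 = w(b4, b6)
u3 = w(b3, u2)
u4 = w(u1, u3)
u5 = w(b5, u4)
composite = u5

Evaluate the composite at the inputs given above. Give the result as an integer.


0

w(b2, b1) = -24
w(b4, b6) = 0
w(b3, w(b4, b6)) = 0
w(w(b2, b1), w(b3, w(b4, b6))) = 0
w(b5, w(w(b2, b1), w(b3, w(b4, b6)))) = 0


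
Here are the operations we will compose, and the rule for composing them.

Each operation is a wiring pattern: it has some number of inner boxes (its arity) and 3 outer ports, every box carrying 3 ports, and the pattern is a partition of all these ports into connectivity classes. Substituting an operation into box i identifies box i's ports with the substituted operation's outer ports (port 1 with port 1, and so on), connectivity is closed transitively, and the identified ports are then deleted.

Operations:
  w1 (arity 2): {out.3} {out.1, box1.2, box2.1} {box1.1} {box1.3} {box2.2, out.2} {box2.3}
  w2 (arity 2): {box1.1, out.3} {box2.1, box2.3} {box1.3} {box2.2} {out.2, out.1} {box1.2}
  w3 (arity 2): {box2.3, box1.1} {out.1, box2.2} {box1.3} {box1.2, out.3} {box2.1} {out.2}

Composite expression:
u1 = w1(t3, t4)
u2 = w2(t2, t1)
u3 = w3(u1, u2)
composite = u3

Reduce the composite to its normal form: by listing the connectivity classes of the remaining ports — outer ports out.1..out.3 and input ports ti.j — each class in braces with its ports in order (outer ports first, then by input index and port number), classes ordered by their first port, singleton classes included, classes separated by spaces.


{out.1} {out.2} {out.3, t4.2} {t1.1, t1.3} {t1.2} {t2.1, t3.2, t4.1} {t2.2} {t2.3} {t3.1} {t3.3} {t4.3}

After gluing at w3, chains via deleted ports link the t-ports.
composing w1 on (t3, t4), with out.j its own outer ports: {out.1, t3.2, t4.1} {out.2, t4.2} {out.3} {t3.1} {t3.3} {t4.3}
composing w2 on (t2, t1), with out.j its own outer ports: {out.1, out.2} {out.3, t2.1} {t1.1, t1.3} {t1.2} {t2.2} {t2.3}
composing w3 on (t3, t4, t2, t1), with out.j its own outer ports: {out.1} {out.2} {out.3, t4.2} {t1.1, t1.3} {t1.2} {t2.1, t3.2, t4.1} {t2.2} {t2.3} {t3.1} {t3.3} {t4.3}


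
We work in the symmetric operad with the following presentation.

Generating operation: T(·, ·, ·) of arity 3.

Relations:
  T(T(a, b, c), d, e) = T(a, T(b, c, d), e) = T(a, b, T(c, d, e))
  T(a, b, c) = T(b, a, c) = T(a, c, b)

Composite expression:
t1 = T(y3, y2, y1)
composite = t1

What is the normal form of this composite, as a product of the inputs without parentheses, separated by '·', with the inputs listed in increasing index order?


y1 · y2 · y3

Any arrangement under T is one operation, so sort the y-inputs.
T(y3, y2, y1) reduces to y3 · y2 · y1
sorting the factors by input index: y1 · y2 · y3


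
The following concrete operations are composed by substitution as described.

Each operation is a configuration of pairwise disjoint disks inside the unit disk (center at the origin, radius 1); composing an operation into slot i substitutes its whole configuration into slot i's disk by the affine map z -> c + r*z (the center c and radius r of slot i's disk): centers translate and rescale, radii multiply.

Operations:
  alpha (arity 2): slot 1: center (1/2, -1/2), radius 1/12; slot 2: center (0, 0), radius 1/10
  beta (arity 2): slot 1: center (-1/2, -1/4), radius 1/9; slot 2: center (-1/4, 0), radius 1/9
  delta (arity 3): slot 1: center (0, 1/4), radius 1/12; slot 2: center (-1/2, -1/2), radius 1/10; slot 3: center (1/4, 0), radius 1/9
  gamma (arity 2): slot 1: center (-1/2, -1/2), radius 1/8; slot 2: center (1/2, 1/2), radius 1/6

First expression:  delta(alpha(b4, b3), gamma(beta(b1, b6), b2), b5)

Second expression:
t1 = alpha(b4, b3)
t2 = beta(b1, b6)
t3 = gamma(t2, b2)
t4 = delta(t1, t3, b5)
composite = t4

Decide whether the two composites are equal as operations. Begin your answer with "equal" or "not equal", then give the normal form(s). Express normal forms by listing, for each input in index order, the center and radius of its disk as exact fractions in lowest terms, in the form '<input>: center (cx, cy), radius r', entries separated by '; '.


equal; the common form is b1: center (-89/160, -177/320), radius 1/720; b2: center (-9/20, -9/20), radius 1/60; b3: center (0, 1/4), radius 1/120; b4: center (1/24, 5/24), radius 1/144; b5: center (1/4, 0), radius 1/9; b6: center (-177/320, -11/20), radius 1/720

The first expression, normalized: b1: center (-89/160, -177/320), radius 1/720; b2: center (-9/20, -9/20), radius 1/60; b3: center (0, 1/4), radius 1/120; b4: center (1/24, 5/24), radius 1/144; b5: center (1/4, 0), radius 1/9; b6: center (-177/320, -11/20), radius 1/720
The second expression, normalized: b1: center (-89/160, -177/320), radius 1/720; b2: center (-9/20, -9/20), radius 1/60; b3: center (0, 1/4), radius 1/120; b4: center (1/24, 5/24), radius 1/144; b5: center (1/4, 0), radius 1/9; b6: center (-177/320, -11/20), radius 1/720
Identical normal forms: equal.


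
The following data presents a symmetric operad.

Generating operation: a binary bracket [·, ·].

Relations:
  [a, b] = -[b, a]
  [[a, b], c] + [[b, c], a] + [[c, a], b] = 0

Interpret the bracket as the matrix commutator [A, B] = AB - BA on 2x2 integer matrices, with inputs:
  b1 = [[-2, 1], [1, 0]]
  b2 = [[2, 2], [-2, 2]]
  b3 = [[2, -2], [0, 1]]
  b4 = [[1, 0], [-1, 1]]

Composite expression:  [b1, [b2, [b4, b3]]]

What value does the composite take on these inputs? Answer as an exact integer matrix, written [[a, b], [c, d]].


[[0, -12], [12, 0]]

[b4, b3] = [[-2, 0], [-1, 2]]
[b2, [b4, b3]] = [[-2, 8], [8, 2]]
[b1, [b2, [b4, b3]]] = [[0, -12], [12, 0]]


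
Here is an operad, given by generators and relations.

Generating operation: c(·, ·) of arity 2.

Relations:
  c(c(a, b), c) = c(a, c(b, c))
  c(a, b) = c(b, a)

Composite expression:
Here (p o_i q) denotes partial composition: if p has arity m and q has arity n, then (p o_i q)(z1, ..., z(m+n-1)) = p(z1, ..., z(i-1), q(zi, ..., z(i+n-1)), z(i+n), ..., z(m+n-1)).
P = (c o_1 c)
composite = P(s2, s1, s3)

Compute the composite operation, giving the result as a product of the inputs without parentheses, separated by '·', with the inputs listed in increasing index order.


s1 · s2 · s3


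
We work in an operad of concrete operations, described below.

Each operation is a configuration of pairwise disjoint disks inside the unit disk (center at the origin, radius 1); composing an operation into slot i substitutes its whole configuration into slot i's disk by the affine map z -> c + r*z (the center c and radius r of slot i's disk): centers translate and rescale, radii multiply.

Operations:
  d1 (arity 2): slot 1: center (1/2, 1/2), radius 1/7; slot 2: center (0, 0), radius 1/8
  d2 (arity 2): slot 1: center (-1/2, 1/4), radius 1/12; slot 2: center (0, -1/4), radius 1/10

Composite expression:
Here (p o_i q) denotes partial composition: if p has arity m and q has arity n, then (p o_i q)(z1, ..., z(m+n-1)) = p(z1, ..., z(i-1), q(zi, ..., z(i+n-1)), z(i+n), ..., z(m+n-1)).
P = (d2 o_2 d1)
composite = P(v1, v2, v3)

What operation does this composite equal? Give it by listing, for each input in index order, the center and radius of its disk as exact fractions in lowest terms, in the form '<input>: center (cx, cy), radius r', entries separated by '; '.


v1: center (-1/2, 1/4), radius 1/12; v2: center (1/20, -1/5), radius 1/70; v3: center (0, -1/4), radius 1/80

Below d2, radii multiply path by path; the v-disk centers shift.
for v1, the 1-step affine chain lands on center (-1/2, 1/4), radius 1/12
for v2, the 2-step affine chain lands on center (1/20, -1/5), radius 1/70
for v3, the 2-step affine chain lands on center (0, -1/4), radius 1/80


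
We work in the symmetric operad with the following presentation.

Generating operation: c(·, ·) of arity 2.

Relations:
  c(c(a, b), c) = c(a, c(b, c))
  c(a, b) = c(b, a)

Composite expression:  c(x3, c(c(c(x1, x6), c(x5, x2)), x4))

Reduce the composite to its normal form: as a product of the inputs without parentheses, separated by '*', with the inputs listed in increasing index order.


x1 * x2 * x3 * x4 * x5 * x6


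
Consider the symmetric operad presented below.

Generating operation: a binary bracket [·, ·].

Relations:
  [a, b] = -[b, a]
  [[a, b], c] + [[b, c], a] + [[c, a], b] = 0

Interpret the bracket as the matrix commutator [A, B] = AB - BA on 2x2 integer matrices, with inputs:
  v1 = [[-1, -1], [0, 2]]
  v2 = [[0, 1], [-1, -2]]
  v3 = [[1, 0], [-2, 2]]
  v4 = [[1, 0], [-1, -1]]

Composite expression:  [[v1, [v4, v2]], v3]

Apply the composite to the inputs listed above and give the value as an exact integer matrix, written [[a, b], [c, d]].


[v4, v2] = [[1, 2], [0, -1]]
[v1, [v4, v2]] = [[0, -4], [0, 0]]
[[v1, [v4, v2]], v3] = [[8, -4], [0, -8]]

[[8, -4], [0, -8]]


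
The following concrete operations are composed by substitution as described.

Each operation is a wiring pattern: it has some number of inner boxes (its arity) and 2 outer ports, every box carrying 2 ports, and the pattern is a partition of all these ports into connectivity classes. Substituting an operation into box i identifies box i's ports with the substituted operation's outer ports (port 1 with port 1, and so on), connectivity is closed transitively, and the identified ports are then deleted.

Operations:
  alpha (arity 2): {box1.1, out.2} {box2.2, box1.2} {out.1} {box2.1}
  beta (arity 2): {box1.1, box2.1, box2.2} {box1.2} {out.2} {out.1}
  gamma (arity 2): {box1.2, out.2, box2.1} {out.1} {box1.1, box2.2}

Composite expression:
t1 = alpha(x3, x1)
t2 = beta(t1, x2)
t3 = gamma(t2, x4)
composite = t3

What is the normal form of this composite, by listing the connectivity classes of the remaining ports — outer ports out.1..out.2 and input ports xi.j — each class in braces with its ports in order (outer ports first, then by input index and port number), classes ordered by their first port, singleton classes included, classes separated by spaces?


{out.1} {out.2, x4.1} {x1.1} {x1.2, x3.2} {x2.1, x2.2} {x3.1} {x4.2}

Two ports join when wires chain via gamma-identified ports.
after alpha, the pattern on (x3, x1) reads {out.1} {out.2, x3.1} {x1.1} {x1.2, x3.2} (out.j = its outer ports)
after beta, the pattern on (x3, x1, x2) reads {out.1} {out.2} {x1.1} {x1.2, x3.2} {x2.1, x2.2} {x3.1} (out.j = its outer ports)
after gamma, the pattern on (x3, x1, x2, x4) reads {out.1} {out.2, x4.1} {x1.1} {x1.2, x3.2} {x2.1, x2.2} {x3.1} {x4.2} (out.j = its outer ports)


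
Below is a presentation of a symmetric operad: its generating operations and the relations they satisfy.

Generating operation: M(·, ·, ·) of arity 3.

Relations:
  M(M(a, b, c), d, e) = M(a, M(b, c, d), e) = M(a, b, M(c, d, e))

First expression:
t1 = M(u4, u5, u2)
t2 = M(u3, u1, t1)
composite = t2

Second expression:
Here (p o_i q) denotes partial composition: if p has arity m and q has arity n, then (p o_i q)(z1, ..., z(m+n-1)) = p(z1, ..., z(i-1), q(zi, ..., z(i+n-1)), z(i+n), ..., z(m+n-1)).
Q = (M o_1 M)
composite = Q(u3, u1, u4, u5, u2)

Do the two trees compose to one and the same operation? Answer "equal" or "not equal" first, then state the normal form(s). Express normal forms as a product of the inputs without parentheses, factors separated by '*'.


equal: each reduces to u3 * u1 * u4 * u5 * u2

The first expression, normalized: u3 * u1 * u4 * u5 * u2
The second expression, normalized: u3 * u1 * u4 * u5 * u2
One common form — equal.


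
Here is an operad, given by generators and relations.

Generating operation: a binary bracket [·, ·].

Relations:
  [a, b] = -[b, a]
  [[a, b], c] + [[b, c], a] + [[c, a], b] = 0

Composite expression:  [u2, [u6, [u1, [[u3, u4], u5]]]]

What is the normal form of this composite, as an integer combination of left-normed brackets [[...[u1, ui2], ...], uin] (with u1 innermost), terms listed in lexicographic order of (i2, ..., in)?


[[[[[u1, u3], u4], u5], u6], u2] - [[[[[u1, u4], u3], u5], u6], u2] - [[[[[u1, u5], u3], u4], u6], u2] + [[[[[u1, u5], u4], u3], u6], u2]

Antisymmetry and Jacobi reduce to u1-anchored left-normed brackets.
Composite bracket: [u2, [u6, [u1, [[u3, u4], u5]]]]
The bracket unfolds into 32 signed words via [a, b] = ab - ba (2^5 = 32).
Only words starting with u1 matter:
  word u1u3u4u5u6u2 has sign +1, contributing +[[[[[u1, u3], u4], u5], u6], u2]
  word u1u4u3u5u6u2 has sign -1, contributing -[[[[[u1, u4], u3], u5], u6], u2]
  word u1u5u3u4u6u2 has sign -1, contributing -[[[[[u1, u5], u3], u4], u6], u2]
  word u1u5u4u3u6u2 has sign +1, contributing +[[[[[u1, u5], u4], u3], u6], u2]


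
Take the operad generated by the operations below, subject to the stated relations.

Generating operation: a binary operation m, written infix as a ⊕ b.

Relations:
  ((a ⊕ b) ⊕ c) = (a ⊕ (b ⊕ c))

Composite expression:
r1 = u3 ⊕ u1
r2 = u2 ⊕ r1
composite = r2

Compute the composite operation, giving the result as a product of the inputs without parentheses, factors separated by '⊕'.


u2 ⊕ u3 ⊕ u1

Under associativity of m, the answer is the u's in reading order.
(u3 ⊕ u1) collapses to u3 ⊕ u1
(u2 ⊕ (u3 ⊕ u1)) collapses to u2 ⊕ u3 ⊕ u1


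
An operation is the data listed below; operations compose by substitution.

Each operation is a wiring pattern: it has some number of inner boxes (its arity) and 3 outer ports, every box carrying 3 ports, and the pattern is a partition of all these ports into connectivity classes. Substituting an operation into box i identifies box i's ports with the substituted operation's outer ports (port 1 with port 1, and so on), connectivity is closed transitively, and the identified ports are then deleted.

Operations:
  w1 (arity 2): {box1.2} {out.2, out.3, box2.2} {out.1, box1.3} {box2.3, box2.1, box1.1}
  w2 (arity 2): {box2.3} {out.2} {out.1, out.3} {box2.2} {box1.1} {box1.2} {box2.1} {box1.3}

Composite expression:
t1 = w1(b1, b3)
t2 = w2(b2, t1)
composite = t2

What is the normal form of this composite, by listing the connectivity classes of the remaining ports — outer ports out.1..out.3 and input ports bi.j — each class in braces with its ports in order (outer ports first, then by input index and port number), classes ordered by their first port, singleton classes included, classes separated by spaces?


Connectivity passes through glued w2-boundaries; trace each wire chain.
after w1, the pattern on (b1, b3) reads {out.1, b1.3} {out.2, out.3, b3.2} {b1.1, b3.1, b3.3} {b1.2} (out.j = its outer ports)
after w2, the pattern on (b2, b1, b3) reads {out.1, out.3} {out.2} {b1.1, b3.1, b3.3} {b1.2} {b1.3} {b2.1} {b2.2} {b2.3} {b3.2} (out.j = its outer ports)

{out.1, out.3} {out.2} {b1.1, b3.1, b3.3} {b1.2} {b1.3} {b2.1} {b2.2} {b2.3} {b3.2}


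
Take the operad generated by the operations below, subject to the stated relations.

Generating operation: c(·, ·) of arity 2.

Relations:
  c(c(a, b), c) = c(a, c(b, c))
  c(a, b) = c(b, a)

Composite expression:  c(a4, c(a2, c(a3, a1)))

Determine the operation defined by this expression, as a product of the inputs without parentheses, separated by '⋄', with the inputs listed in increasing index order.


a1 ⋄ a2 ⋄ a3 ⋄ a4

Any arrangement under c is one operation, so sort the a-inputs.
c(a3, a1) collapses to a3 ⋄ a1
c(a2, c(a3, a1)) collapses to a2 ⋄ a3 ⋄ a1
c(a4, c(a2, c(a3, a1))) collapses to a4 ⋄ a2 ⋄ a3 ⋄ a1
rearranged into index order: a1 ⋄ a2 ⋄ a3 ⋄ a4


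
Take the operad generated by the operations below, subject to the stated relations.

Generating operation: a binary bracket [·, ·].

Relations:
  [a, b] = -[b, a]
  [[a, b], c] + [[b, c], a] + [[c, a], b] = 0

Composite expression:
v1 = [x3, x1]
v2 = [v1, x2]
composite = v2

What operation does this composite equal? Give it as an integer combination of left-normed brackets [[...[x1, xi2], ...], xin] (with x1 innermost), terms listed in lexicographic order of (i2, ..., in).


-[[x1, x3], x2]

In the tensor algebra, words opening x1 carry the x1-anchored form.
Composite bracket: [[x3, x1], x2]
Full expansion: 4 signed words from ab - ba (2^2 = 4).
Keep just the words that open with x1:
  from x1x3x2, sign -1: term -[[x1, x3], x2]


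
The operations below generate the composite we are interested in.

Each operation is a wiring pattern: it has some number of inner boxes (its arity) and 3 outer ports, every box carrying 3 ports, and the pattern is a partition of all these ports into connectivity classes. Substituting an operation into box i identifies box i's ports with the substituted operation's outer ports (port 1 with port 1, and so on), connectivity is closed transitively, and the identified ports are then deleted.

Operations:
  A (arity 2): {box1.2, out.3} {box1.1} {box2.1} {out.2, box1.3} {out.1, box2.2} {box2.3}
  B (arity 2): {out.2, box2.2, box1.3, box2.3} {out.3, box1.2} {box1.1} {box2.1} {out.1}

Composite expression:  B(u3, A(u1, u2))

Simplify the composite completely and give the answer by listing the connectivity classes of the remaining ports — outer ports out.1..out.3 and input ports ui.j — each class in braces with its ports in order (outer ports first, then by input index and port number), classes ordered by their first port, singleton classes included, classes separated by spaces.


{out.1} {out.2, u1.2, u1.3, u3.3} {out.3, u3.2} {u1.1} {u2.1} {u2.2} {u2.3} {u3.1}

Two ports join when wires chain via B-identified ports.
A over (u1, u2) gives {out.1, u2.2} {out.2, u1.3} {out.3, u1.2} {u1.1} {u2.1} {u2.3}, out.j being that stage's outer ports
B over (u3, u1, u2) gives {out.1} {out.2, u1.2, u1.3, u3.3} {out.3, u3.2} {u1.1} {u2.1} {u2.2} {u2.3} {u3.1}, out.j being that stage's outer ports


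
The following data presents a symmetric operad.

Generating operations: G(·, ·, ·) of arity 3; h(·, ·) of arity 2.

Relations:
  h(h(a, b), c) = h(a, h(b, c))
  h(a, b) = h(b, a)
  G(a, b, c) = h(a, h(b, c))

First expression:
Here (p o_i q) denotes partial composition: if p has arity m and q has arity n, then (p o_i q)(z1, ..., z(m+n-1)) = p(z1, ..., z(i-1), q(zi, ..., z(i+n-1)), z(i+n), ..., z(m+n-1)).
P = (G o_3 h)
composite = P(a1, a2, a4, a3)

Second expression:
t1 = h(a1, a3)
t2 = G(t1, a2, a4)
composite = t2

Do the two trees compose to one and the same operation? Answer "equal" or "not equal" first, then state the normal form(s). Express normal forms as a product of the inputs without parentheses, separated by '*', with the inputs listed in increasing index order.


The first expression, normalized: a1 * a2 * a3 * a4
The second expression, normalized: a1 * a2 * a3 * a4
Both agree, so they are equal.

equal; both compose to a1 * a2 * a3 * a4


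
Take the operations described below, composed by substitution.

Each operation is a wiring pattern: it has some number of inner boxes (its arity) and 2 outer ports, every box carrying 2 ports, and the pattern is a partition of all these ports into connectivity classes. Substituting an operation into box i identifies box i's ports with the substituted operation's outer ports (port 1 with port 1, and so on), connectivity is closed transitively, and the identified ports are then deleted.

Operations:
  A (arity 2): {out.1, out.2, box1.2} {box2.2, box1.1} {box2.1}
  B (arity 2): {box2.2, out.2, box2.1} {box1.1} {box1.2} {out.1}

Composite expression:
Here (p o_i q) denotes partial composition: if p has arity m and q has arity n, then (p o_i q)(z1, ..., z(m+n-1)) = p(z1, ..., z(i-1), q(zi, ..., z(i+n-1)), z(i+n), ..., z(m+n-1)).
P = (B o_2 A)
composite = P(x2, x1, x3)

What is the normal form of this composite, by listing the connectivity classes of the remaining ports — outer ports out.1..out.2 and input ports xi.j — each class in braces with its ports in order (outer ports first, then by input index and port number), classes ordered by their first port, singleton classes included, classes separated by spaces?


Reachability decides: close wires over B-identified ports.
composing A on (x1, x3), with out.j its own outer ports: {out.1, out.2, x1.2} {x1.1, x3.2} {x3.1}
composing B on (x2, x1, x3), with out.j its own outer ports: {out.1} {out.2, x1.2} {x1.1, x3.2} {x2.1} {x2.2} {x3.1}

{out.1} {out.2, x1.2} {x1.1, x3.2} {x2.1} {x2.2} {x3.1}


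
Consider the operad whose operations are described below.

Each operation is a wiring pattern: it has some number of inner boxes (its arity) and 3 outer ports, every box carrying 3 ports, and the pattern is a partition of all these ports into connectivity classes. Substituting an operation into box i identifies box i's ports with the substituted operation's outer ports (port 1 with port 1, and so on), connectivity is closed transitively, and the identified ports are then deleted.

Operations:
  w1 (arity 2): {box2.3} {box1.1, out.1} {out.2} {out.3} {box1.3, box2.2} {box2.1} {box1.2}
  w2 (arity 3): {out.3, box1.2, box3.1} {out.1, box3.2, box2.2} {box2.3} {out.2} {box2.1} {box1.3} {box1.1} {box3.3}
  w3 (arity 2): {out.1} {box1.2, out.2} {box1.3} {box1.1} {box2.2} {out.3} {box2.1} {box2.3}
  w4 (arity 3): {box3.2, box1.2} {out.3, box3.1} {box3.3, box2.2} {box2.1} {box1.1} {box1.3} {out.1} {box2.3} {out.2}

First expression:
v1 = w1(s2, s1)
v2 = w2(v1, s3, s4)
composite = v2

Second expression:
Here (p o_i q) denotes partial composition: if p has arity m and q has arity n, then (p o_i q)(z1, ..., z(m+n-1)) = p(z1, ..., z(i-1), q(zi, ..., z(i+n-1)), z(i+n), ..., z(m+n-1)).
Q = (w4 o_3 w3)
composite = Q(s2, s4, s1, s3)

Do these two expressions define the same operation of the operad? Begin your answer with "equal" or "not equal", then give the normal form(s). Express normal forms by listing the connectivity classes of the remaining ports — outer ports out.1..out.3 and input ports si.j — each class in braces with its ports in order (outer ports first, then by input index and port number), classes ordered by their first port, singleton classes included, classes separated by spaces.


not equal; the first gives {out.1, s3.2, s4.2} {out.2} {out.3, s4.1} {s1.1} {s1.2, s2.3} {s1.3} {s2.1} {s2.2} {s3.1} {s3.3} {s4.3} and the second {out.1} {out.2} {out.3} {s1.1} {s1.2, s2.2} {s1.3} {s2.1} {s2.3} {s3.1} {s3.2} {s3.3} {s4.1} {s4.2} {s4.3}

The first expression reduces to {out.1, s3.2, s4.2} {out.2} {out.3, s4.1} {s1.1} {s1.2, s2.3} {s1.3} {s2.1} {s2.2} {s3.1} {s3.3} {s4.3}
The second expression reduces to {out.1} {out.2} {out.3} {s1.1} {s1.2, s2.2} {s1.3} {s2.1} {s2.3} {s3.1} {s3.2} {s3.3} {s4.1} {s4.2} {s4.3}
The forms do not match — not equal.


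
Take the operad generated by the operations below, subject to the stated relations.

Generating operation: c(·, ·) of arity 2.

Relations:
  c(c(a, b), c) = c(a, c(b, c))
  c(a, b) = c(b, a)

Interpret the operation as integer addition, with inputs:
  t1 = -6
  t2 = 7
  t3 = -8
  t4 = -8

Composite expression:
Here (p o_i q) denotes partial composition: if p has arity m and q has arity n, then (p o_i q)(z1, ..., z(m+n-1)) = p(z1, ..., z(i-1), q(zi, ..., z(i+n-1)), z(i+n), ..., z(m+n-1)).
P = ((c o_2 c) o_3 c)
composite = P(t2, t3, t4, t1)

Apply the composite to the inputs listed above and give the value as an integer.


-15

c(t4, t1) = -14
c(t3, c(t4, t1)) = -22
c(t2, c(t3, c(t4, t1))) = -15


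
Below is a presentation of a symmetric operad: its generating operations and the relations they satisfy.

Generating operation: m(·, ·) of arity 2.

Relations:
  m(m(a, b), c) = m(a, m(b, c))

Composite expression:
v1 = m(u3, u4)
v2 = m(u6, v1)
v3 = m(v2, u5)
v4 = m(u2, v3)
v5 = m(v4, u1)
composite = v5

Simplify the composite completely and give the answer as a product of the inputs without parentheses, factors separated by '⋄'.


u2 ⋄ u6 ⋄ u3 ⋄ u4 ⋄ u5 ⋄ u1

All parenthesizations of m agree; list the u-inputs left to right.
m(u3, u4) reduces to u3 ⋄ u4
m(u6, m(u3, u4)) reduces to u6 ⋄ u3 ⋄ u4
m(m(u6, m(u3, u4)), u5) reduces to u6 ⋄ u3 ⋄ u4 ⋄ u5
m(u2, m(m(u6, m(u3, u4)), u5)) reduces to u2 ⋄ u6 ⋄ u3 ⋄ u4 ⋄ u5
m(m(u2, m(m(u6, m(u3, u4)), u5)), u1) reduces to u2 ⋄ u6 ⋄ u3 ⋄ u4 ⋄ u5 ⋄ u1


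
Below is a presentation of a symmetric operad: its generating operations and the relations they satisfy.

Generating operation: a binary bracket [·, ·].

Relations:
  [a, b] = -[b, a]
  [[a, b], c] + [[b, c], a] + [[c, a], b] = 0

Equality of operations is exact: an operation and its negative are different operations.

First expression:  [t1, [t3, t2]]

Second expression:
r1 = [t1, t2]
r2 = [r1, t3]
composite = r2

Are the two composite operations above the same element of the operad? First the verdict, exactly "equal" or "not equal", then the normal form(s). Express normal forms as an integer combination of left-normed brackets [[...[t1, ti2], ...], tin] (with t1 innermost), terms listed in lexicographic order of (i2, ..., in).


not equal — first -[[t1, t2], t3] + [[t1, t3], t2], second [[t1, t2], t3]

Reducing the first expression gives -[[t1, t2], t3] + [[t1, t3], t2]
Reducing the second expression gives [[t1, t2], t3]
The normal forms differ: not equal.


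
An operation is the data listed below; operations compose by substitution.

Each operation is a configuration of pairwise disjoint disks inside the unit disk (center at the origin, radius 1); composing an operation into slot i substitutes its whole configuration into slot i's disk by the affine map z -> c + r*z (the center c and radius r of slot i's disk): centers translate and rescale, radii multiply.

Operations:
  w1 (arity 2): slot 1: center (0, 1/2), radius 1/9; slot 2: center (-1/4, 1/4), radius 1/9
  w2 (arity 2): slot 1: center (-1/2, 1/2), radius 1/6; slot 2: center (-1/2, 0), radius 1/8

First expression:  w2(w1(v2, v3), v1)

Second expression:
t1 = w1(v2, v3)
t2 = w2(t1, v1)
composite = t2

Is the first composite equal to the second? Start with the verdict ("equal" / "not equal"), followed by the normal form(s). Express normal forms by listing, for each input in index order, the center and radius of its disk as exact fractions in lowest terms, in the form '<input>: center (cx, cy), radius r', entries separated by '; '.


Normal form of the first expression: v1: center (-1/2, 0), radius 1/8; v2: center (-1/2, 7/12), radius 1/54; v3: center (-13/24, 13/24), radius 1/54
Normal form of the second expression: v1: center (-1/2, 0), radius 1/8; v2: center (-1/2, 7/12), radius 1/54; v3: center (-13/24, 13/24), radius 1/54
One common form — equal.

equal — both sides give v1: center (-1/2, 0), radius 1/8; v2: center (-1/2, 7/12), radius 1/54; v3: center (-13/24, 13/24), radius 1/54


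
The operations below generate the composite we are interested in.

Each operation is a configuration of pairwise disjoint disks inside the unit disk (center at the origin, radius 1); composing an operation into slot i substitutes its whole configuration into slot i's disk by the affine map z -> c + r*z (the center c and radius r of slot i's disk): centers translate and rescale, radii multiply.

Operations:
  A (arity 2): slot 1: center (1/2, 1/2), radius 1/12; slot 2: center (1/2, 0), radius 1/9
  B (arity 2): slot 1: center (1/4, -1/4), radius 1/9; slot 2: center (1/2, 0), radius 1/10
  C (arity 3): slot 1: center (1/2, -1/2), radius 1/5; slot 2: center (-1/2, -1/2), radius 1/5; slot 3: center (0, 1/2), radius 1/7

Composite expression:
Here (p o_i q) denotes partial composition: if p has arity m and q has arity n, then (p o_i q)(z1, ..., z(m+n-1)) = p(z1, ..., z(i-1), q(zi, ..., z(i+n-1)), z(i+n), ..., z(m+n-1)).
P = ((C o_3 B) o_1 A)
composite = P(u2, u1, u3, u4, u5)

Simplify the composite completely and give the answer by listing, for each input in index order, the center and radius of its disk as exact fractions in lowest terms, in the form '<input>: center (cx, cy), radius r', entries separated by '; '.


u1: center (3/5, -1/2), radius 1/45; u2: center (3/5, -2/5), radius 1/60; u3: center (-1/2, -1/2), radius 1/5; u4: center (1/28, 13/28), radius 1/63; u5: center (1/14, 1/2), radius 1/70

Below C, radii multiply path by path; the u-disk centers shift.
u2: after 2 affine steps, its disk has center (3/5, -2/5), radius 1/60
u1: after 2 affine steps, its disk has center (3/5, -1/2), radius 1/45
u3: after 1 affine step, its disk has center (-1/2, -1/2), radius 1/5
u4: after 2 affine steps, its disk has center (1/28, 13/28), radius 1/63
u5: after 2 affine steps, its disk has center (1/14, 1/2), radius 1/70


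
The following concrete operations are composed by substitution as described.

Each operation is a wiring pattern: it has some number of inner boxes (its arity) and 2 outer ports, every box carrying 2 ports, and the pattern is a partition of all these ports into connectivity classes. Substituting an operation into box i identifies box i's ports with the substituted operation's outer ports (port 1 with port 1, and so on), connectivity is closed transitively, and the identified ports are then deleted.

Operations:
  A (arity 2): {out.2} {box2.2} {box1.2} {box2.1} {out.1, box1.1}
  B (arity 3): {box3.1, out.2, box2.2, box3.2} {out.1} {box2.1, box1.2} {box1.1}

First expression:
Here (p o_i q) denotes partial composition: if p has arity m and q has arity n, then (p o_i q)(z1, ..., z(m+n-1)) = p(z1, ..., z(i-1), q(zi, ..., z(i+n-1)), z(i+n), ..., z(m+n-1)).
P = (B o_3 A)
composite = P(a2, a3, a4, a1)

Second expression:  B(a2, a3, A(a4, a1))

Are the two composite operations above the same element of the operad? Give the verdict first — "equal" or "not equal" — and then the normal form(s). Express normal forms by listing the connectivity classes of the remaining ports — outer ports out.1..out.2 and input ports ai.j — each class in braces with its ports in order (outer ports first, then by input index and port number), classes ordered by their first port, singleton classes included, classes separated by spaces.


The first composite normalizes to {out.1} {out.2, a3.2, a4.1} {a1.1} {a1.2} {a2.1} {a2.2, a3.1} {a4.2}
The second composite normalizes to {out.1} {out.2, a3.2, a4.1} {a1.1} {a1.2} {a2.1} {a2.2, a3.1} {a4.2}
The normal forms match — equal.

equal — both sides give {out.1} {out.2, a3.2, a4.1} {a1.1} {a1.2} {a2.1} {a2.2, a3.1} {a4.2}
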